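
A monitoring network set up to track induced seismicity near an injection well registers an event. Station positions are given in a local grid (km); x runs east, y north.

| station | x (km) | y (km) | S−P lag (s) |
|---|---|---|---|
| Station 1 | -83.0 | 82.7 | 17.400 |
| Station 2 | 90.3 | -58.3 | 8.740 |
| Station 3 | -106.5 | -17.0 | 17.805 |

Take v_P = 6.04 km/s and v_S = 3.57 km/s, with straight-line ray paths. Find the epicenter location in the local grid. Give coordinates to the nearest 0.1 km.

(47.4, 4.8)

Distance from S−P lag: d = Δt · v_P v_S / (v_P − v_S) = Δt · (6.04·3.57)/(6.04−3.57) ≈ 8.7299·Δt.
So d_Station 1 = 151.90, d_Station 2 = 76.30, d_Station 3 = 155.44 km.
Circle about each station: (x + 83.0)² + (y − 82.7)² = 151.90²; (x − 90.3)² + (y + 58.3)² = 76.30²; (x + 106.5)² + (y + 17.0)² = 155.44².
Subtracting pairs of circle equations eliminates x²+y² and gives linear equations (the radical axes):
346.6 x − 282.0 y = 15076.61
-47.0 x − 199.4 y = -3185.02
Solving the 2×2 system: x ≈ 47.4, y ≈ 4.8 km.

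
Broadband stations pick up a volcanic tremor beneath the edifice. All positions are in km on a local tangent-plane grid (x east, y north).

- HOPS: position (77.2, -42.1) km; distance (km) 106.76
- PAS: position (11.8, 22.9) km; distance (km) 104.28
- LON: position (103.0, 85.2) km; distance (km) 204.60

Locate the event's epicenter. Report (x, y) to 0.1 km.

x ≈ -24.4 km, y ≈ -74.9 km

Circle about each station: (x − 77.2)² + (y + 42.1)² = 106.76²; (x − 11.8)² + (y − 22.9)² = 104.28²; (x − 103.0)² + (y − 85.2)² = 204.60².
Subtracting pairs of circle equations eliminates x²+y² and gives linear equations (the radical axes):
-130.8 x + 130.0 y = -6545.22
51.6 x + 254.6 y = -20327.67
Solving the 2×2 system: x ≈ -24.4, y ≈ -74.9 km.
Check against HOPS (with the unrounded x, y): √((x − 77.2)²+(y + 42.1)²) = 106.76 ≈ 106.76 km. ✓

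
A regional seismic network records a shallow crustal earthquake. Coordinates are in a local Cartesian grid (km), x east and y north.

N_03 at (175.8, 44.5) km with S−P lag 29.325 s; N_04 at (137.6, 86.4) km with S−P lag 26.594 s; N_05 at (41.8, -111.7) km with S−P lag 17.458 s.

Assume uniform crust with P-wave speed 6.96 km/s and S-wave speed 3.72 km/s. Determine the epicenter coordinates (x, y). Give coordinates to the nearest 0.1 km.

Distance from S−P lag: d = Δt · v_P v_S / (v_P − v_S) = Δt · (6.96·3.72)/(6.96−3.72) ≈ 7.9911·Δt.
So d_N_03 = 234.34, d_N_04 = 212.52, d_N_05 = 139.51 km.
Circle about each station: (x − 175.8)² + (y − 44.5)² = 234.34²; (x − 137.6)² + (y − 86.4)² = 212.52²; (x − 41.8)² + (y + 111.7)² = 139.51².
Subtracting the N_03 equation from the N_04 and N_05 equations removes the quadratic terms:
-76.4 x + 83.8 y = 3263.32
-268.0 x − 312.4 y = 16790.44
Solving the 2×2 system: x ≈ -52.4, y ≈ -8.8 km.
Check against N_03 (with the unrounded x, y): √((x − 175.8)²+(y − 44.5)²) = 234.32 ≈ 234.34 km. ✓

-52.4 km east, -8.8 km north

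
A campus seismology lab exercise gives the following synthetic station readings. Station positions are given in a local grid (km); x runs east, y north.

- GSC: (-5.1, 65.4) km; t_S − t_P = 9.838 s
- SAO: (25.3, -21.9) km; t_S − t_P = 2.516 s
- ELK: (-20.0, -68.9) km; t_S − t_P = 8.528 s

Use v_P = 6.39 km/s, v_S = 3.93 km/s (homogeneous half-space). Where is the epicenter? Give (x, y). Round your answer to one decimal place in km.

50.7 km east, -18.1 km north

Distance from S−P lag: d = Δt · v_P v_S / (v_P − v_S) = Δt · (6.39·3.93)/(6.39−3.93) ≈ 10.2084·Δt.
So d_GSC = 100.43, d_SAO = 25.68, d_ELK = 87.06 km.
Circle about each station: (x + 5.1)² + (y − 65.4)² = 100.43²; (x − 25.3)² + (y + 21.9)² = 25.68²; (x + 20.0)² + (y + 68.9)² = 87.06².
Subtracting the GSC equation from the SAO and ELK equations removes the quadratic terms:
60.8 x − 174.6 y = 6243.25
-29.8 x − 268.6 y = 3350.78
Solving the 2×2 system: x ≈ 50.7, y ≈ -18.1 km.
Check against GSC (with the unrounded x, y): √((x + 5.1)²+(y − 65.4)²) = 100.43 ≈ 100.43 km. ✓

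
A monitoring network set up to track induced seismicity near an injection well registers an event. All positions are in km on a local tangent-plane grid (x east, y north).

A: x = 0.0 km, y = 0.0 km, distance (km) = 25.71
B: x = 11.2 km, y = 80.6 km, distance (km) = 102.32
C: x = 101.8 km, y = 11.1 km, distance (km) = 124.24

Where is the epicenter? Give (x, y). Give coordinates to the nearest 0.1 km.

x ≈ -19.2 km, y ≈ -17.1 km

Circle about each station: x² + y² = 25.71²; (x − 11.2)² + (y − 80.6)² = 102.32²; (x − 101.8)² + (y − 11.1)² = 124.24².
Subtracting the A equation from the B and C equations removes the quadratic terms:
22.4 x + 161.2 y = -3186.58
203.6 x + 22.2 y = -4288.12
Solving the 2×2 system: x ≈ -19.2, y ≈ -17.1 km.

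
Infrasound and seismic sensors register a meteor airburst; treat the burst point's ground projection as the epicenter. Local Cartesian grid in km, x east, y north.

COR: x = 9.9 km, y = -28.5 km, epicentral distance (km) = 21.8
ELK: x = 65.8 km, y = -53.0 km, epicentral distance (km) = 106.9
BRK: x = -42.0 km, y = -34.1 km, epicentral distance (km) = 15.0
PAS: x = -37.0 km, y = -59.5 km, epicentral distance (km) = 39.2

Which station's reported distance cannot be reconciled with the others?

COR

Solve using three stations at a time. Using ELK, BRK, PAS (subtract circle equations pairwise → linear system) gives (x, y) ≈ (-36.0, -20.3).
Distances from that point to each station vs reported:
  COR: calculated 46.6 vs reported 21.8 → residual 24.8 km
  ELK: calculated 106.9 vs reported 106.9 → residual 0.0 km
  BRK: calculated 15.1 vs reported 15.0 → residual 0.1 km
  PAS: calculated 39.2 vs reported 39.2 → residual 0.0 km
ELK, BRK, PAS are mutually consistent (residuals ≈ 0); COR is off by 24.8 km.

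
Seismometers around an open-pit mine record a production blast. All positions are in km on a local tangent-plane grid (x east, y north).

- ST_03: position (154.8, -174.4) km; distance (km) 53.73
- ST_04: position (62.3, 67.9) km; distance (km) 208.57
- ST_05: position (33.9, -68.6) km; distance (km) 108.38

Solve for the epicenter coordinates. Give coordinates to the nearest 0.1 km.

Circle about each station: (x − 154.8)² + (y + 174.4)² = 53.73²; (x − 62.3)² + (y − 67.9)² = 208.57²; (x − 33.9)² + (y + 68.6)² = 108.38².
Subtracting the ST_03 equation from the ST_04 and ST_05 equations removes the quadratic terms:
-185.0 x + 484.6 y = -86501.23
-241.8 x + 211.6 y = -57382.54
Solving the 2×2 system: x ≈ 121.8, y ≈ -132.0 km.

x ≈ 121.8 km, y ≈ -132.0 km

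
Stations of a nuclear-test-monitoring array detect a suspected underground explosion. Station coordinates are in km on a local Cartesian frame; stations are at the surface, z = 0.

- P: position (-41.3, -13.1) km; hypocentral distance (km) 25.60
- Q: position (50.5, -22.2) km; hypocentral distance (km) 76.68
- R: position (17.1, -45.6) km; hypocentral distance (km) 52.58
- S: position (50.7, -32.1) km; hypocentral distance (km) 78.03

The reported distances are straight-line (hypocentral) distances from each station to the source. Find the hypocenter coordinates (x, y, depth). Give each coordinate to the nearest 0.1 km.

Each station gives a sphere (x−x_i)² + (y−y_i)² + z² = d_i² (stations at z=0).
Subtracting the P sphere from Q and R: z² cancels, leaving linear equations in x and y:
183.6 x − 18.2 y = -4058.67
116.8 x − 65.0 y = -1614.83
Solving: x ≈ -23.901, y ≈ -18.104 km (keep extra digits for the depth step; rounded: -23.9, -18.1).
Then from the P sphere: z² = 25.60² − (x + 41.3)² − (y + 13.1)² with x = -23.901, y = -18.104, so z ≈ 18.100 ≈ 18.1 km.
Check against S (with the unrounded solution): distance 78.03 ≈ 78.03 km. ✓

(-23.9, -18.1, 18.1)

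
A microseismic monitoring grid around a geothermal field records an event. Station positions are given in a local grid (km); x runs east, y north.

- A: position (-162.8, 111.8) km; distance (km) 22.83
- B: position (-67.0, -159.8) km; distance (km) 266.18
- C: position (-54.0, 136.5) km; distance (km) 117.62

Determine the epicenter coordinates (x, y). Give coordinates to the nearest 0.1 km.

(-161.6, 89.0)

Circle about each station: (x + 162.8)² + (y − 111.8)² = 22.83²; (x + 67.0)² + (y + 159.8)² = 266.18²; (x + 54.0)² + (y − 136.5)² = 117.62².
Subtracting pairs of circle equations eliminates x²+y² and gives linear equations (the radical axes):
191.6 x − 543.2 y = -79308.62
217.6 x + 49.4 y = -30768.09
Solving the 2×2 system: x ≈ -161.6, y ≈ 89.0 km.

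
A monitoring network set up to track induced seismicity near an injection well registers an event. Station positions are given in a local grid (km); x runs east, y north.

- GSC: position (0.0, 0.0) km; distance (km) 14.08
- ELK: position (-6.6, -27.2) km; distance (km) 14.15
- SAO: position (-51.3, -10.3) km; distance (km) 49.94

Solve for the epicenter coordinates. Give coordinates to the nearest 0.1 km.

Circle about each station: x² + y² = 14.08²; (x + 6.6)² + (y + 27.2)² = 14.15²; (x + 51.3)² + (y + 10.3)² = 49.94².
Subtracting pairs of circle equations eliminates x²+y² and gives linear equations (the radical axes):
-13.2 x − 54.4 y = 781.42
-102.6 x − 20.6 y = 442.02
Solving the 2×2 system: x ≈ -1.5, y ≈ -14.0 km.

-1.5 km east, -14.0 km north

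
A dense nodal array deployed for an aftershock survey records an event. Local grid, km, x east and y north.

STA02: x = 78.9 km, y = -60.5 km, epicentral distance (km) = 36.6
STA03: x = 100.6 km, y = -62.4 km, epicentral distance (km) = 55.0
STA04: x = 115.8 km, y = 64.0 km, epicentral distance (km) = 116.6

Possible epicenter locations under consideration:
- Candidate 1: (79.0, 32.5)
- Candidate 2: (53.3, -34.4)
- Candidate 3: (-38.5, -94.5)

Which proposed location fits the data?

For each candidate, compare |candidate − station| to the reported distance:
Candidate 1: residuals STA02 56.4, STA03 42.3, STA04 68.2 → max 68.2 km
Candidate 2: residuals STA02 0.0, STA03 0.0, STA04 0.0 → max 0.0 km
Candidate 3: residuals STA02 85.6, STA03 87.8, STA04 104.6 → max 104.6 km
Only Candidate 2 has all residuals ≈ 0.

Candidate 2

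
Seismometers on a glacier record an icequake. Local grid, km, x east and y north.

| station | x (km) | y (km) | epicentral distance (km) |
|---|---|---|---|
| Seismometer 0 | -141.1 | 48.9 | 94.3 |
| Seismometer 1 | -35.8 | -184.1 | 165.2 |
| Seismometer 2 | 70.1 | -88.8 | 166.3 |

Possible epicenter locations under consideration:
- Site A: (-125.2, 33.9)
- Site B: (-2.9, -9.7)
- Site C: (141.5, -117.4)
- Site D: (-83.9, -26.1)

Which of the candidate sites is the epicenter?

Site D

For each candidate, compare |candidate − station| to the reported distance:
Site A: residuals Seismometer 0 72.4, Seismometer 1 70.4, Seismometer 2 64.3 → max 72.4 km
Site B: residuals Seismometer 0 55.8, Seismometer 1 12.3, Seismometer 2 58.7 → max 58.7 km
Site C: residuals Seismometer 0 233.6, Seismometer 1 24.2, Seismometer 2 89.4 → max 233.6 km
Site D: residuals Seismometer 0 0.0, Seismometer 1 0.0, Seismometer 2 0.0 → max 0.0 km
Only Site D has all residuals ≈ 0.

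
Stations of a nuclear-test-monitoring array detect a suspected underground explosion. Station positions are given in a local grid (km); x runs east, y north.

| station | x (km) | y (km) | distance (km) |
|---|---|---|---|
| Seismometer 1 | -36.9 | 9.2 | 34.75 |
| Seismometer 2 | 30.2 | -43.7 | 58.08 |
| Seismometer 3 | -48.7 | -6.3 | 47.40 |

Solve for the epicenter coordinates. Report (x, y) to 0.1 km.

x ≈ -2.5 km, y ≈ 4.3 km

Circle about each station: (x + 36.9)² + (y − 9.2)² = 34.75²; (x − 30.2)² + (y + 43.7)² = 58.08²; (x + 48.7)² + (y + 6.3)² = 47.40².
Subtracting the Seismometer 1 equation from the Seismometer 2 and Seismometer 3 equations removes the quadratic terms:
134.2 x − 105.8 y = -790.24
-23.6 x − 31.0 y = -74.07
Solving the 2×2 system: x ≈ -2.5, y ≈ 4.3 km.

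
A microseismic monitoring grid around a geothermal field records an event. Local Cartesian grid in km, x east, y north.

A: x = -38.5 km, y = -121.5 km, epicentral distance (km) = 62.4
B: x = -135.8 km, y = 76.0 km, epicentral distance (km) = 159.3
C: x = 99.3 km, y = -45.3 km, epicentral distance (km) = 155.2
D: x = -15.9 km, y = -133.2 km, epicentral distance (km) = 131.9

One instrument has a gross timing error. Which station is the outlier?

D

Solve using three stations at a time. Using A, B, C (subtract circle equations pairwise → linear system) gives (x, y) ≈ (-55.1, -61.3).
Distances from that point to each station vs reported:
  A: calculated 62.4 vs reported 62.4 → residual 0.0 km
  B: calculated 159.3 vs reported 159.3 → residual 0.0 km
  C: calculated 155.2 vs reported 155.2 → residual 0.0 km
  D: calculated 81.8 vs reported 131.9 → residual 50.1 km
A, B, C are mutually consistent (residuals ≈ 0); D is off by 50.1 km.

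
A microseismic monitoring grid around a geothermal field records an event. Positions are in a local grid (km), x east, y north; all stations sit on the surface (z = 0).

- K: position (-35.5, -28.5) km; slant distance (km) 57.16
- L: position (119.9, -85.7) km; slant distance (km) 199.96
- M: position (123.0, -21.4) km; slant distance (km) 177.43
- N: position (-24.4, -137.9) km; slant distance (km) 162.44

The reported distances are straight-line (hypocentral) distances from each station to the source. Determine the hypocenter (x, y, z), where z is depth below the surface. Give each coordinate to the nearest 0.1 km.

x ≈ -47.3 km, y ≈ 20.7 km, depth ≈ 26.6 km

Each station gives a sphere (x−x_i)² + (y−y_i)² + z² = d_i² (stations at z=0).
Subtracting the K sphere from L and M: z² cancels, leaving linear equations in x and y:
310.8 x − 114.4 y = -17068.74
317.0 x + 14.2 y = -14699.68
Solving: x ≈ -47.299, y ≈ 20.702 km (keep extra digits for the depth step; rounded: -47.3, 20.7).
Then from the K sphere: z² = 57.16² − (x + 35.5)² − (y + 28.5)² with x = -47.299, y = 20.702, so z ≈ 26.593 ≈ 26.6 km.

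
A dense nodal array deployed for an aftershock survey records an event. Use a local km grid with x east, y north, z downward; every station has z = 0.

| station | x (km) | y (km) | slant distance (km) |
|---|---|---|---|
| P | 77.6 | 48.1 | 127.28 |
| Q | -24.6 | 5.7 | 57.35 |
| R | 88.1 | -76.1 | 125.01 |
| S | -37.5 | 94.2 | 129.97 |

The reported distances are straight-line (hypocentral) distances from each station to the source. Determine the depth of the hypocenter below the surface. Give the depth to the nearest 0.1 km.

47.8 km

Each station gives a sphere (x−x_i)² + (y−y_i)² + z² = d_i² (stations at z=0).
Subtracting the P sphere from Q and R: z² cancels, leaving linear equations in x and y:
-204.4 x − 84.8 y = 5213.46
21.0 x − 248.4 y = 5790.15
Solving: x ≈ -15.299, y ≈ -24.603 km (keep extra digits for the depth step; rounded: -15.3, -24.6).
Then from the P sphere: z² = 127.28² − (x − 77.6)² − (y − 48.1)² with x = -15.299, y = -24.603, so z ≈ 47.794 ≈ 47.8 km.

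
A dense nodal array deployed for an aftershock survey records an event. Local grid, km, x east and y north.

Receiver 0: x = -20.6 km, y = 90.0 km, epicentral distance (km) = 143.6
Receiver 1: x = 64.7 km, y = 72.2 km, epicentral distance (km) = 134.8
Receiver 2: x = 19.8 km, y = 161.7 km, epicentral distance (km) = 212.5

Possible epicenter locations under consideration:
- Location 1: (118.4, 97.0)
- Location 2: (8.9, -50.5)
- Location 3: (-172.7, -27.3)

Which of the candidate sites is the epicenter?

For each candidate, compare |candidate − station| to the reported distance:
Location 1: residuals Receiver 0 4.4, Receiver 1 75.6, Receiver 2 94.6 → max 94.6 km
Location 2: residuals Receiver 0 0.0, Receiver 1 0.0, Receiver 2 0.0 → max 0.0 km
Location 3: residuals Receiver 0 48.5, Receiver 1 122.6, Receiver 2 57.3 → max 122.6 km
Only Location 2 has all residuals ≈ 0.

Location 2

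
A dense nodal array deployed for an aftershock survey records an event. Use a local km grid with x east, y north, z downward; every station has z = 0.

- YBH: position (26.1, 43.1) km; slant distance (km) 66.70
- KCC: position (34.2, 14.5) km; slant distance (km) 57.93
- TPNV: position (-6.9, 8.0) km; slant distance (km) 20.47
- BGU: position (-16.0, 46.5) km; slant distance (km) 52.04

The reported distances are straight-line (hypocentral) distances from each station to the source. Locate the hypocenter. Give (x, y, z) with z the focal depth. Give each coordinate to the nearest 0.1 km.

Each station gives a sphere (x−x_i)² + (y−y_i)² + z² = d_i² (stations at z=0).
Subtracting the YBH sphere from KCC and TPNV: z² cancels, leaving linear equations in x and y:
16.2 x − 57.2 y = -65.92
-66.0 x − 70.2 y = 1602.66
Solving: x ≈ -19.603, y ≈ -4.399 km (keep extra digits for the depth step; rounded: -19.6, -4.4).
Then from the YBH sphere: z² = 66.70² − (x − 26.1)² − (y − 43.1)² with x = -19.603, y = -4.399, so z ≈ 10.197 ≈ 10.2 km.
Check against BGU (with the unrounded solution): distance 52.03 ≈ 52.04 km. ✓

(-19.6, -4.4, 10.2)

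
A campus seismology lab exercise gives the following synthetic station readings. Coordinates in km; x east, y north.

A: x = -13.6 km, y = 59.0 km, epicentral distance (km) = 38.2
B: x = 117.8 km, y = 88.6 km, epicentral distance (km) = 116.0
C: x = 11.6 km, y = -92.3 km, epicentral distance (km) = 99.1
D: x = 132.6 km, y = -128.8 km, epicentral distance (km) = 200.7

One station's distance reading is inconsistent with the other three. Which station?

C

Solve using three stations at a time. Using A, B, D (subtract circle equations pairwise → linear system) gives (x, y) ≈ (15.4, 34.1).
Distances from that point to each station vs reported:
  A: calculated 38.2 vs reported 38.2 → residual 0.0 km
  B: calculated 116.0 vs reported 116.0 → residual 0.0 km
  C: calculated 126.5 vs reported 99.1 → residual 27.4 km
  D: calculated 200.7 vs reported 200.7 → residual 0.0 km
A, B, D are mutually consistent (residuals ≈ 0); C is off by 27.4 km.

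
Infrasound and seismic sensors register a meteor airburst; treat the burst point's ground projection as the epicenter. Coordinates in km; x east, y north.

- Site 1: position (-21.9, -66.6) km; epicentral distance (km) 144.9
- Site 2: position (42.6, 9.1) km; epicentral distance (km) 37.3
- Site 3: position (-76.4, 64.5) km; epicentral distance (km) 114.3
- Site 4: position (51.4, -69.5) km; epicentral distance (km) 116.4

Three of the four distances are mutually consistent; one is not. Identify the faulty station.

Solve using three stations at a time. Using Site 2, Site 3, Site 4 (subtract circle equations pairwise → linear system) gives (x, y) ≈ (36.4, 46.0).
Distances from that point to each station vs reported:
  Site 1: calculated 126.8 vs reported 144.9 → residual 18.1 km
  Site 2: calculated 37.4 vs reported 37.3 → residual 0.1 km
  Site 3: calculated 114.3 vs reported 114.3 → residual 0.0 km
  Site 4: calculated 116.4 vs reported 116.4 → residual 0.0 km
Site 2, Site 3, Site 4 are mutually consistent (residuals ≈ 0); Site 1 is off by 18.1 km.

Site 1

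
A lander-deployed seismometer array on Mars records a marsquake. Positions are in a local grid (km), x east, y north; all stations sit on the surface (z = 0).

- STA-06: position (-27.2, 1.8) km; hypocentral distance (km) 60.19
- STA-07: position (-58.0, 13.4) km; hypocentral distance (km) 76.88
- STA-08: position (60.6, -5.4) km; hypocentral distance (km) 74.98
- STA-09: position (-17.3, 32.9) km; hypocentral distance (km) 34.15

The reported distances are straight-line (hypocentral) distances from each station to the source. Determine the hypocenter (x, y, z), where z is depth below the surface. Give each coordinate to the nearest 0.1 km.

(9.3, 46.8, 16.3)

Each station gives a sphere (x−x_i)² + (y−y_i)² + z² = d_i² (stations at z=0).
Subtracting the STA-06 sphere from STA-07 and STA-08: z² cancels, leaving linear equations in x and y:
-61.6 x + 23.2 y = 512.78
175.6 x − 14.4 y = 959.28
Solving: x ≈ 9.300, y ≈ 46.797 km (keep extra digits for the depth step; rounded: 9.3, 46.8).
Then from the STA-06 sphere: z² = 60.19² − (x + 27.2)² − (y − 1.8)² with x = 9.300, y = 46.797, so z ≈ 16.305 ≈ 16.3 km.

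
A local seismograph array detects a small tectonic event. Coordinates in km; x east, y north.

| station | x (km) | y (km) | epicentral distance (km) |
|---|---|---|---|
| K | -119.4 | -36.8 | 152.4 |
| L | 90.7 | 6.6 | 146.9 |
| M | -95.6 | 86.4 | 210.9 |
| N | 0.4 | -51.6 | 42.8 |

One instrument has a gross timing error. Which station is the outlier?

L

Solve using three stations at a time. Using K, M, N (subtract circle equations pairwise → linear system) gives (x, y) ≈ (24.5, -87.0).
Distances from that point to each station vs reported:
  K: calculated 152.4 vs reported 152.4 → residual 0.0 km
  L: calculated 114.6 vs reported 146.9 → residual 32.3 km
  M: calculated 210.9 vs reported 210.9 → residual 0.0 km
  N: calculated 42.8 vs reported 42.8 → residual 0.0 km
K, M, N are mutually consistent (residuals ≈ 0); L is off by 32.3 km.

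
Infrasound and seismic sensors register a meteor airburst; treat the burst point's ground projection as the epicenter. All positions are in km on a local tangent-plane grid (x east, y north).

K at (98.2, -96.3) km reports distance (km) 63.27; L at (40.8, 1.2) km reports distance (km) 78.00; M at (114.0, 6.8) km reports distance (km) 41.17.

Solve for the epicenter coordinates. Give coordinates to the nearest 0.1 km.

Circle about each station: (x − 98.2)² + (y + 96.3)² = 63.27²; (x − 40.8)² + (y − 1.2)² = 78.00²; (x − 114.0)² + (y − 6.8)² = 41.17².
Subtracting the K equation from the L and M equations removes the quadratic terms:
-114.8 x + 195.0 y = -19331.76
31.6 x + 206.2 y = -3566.57
Solving the 2×2 system: x ≈ 110.3, y ≈ -34.2 km.

(110.3, -34.2)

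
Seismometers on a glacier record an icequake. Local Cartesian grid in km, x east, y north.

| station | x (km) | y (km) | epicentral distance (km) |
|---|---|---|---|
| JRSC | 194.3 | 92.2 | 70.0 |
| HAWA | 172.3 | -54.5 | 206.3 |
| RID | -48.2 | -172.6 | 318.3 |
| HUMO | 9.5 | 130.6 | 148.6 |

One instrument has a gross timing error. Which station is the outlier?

Solve using three stations at a time. Using JRSC, HAWA, HUMO (subtract circle equations pairwise → linear system) gives (x, y) ≈ (156.7, 151.2).
Distances from that point to each station vs reported:
  JRSC: calculated 70.0 vs reported 70.0 → residual 0.0 km
  HAWA: calculated 206.3 vs reported 206.3 → residual 0.0 km
  RID: calculated 383.2 vs reported 318.3 → residual 64.9 km
  HUMO: calculated 148.6 vs reported 148.6 → residual 0.0 km
JRSC, HAWA, HUMO are mutually consistent (residuals ≈ 0); RID is off by 64.9 km.

RID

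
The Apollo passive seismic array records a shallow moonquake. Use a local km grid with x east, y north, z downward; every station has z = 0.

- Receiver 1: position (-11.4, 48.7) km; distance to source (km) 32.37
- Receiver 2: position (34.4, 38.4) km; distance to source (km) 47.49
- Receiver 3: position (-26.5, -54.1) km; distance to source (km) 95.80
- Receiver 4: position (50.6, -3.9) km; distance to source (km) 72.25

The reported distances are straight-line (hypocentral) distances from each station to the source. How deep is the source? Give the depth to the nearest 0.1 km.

28.1 km

Each station gives a sphere (x−x_i)² + (y−y_i)² + z² = d_i² (stations at z=0).
Subtracting the Receiver 1 sphere from Receiver 2 and Receiver 3: z² cancels, leaving linear equations in x and y:
91.6 x − 20.6 y = -1051.21
-30.2 x − 205.6 y = -7002.41
Solving: x ≈ -3.695, y ≈ 34.601 km (keep extra digits for the depth step; rounded: -3.7, 34.6).
Then from the Receiver 1 sphere: z² = 32.37² − (x + 11.4)² − (y − 48.7)² with x = -3.695, y = 34.601, so z ≈ 28.101 ≈ 28.1 km.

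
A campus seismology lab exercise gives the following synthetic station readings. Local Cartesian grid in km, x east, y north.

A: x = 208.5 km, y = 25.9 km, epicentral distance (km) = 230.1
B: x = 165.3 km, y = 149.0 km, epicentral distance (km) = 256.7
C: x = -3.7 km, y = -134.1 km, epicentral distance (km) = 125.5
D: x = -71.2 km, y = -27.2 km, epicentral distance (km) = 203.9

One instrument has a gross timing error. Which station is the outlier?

Solve using three stations at a time. Using B, C, D (subtract circle equations pairwise → linear system) gives (x, y) ≈ (118.0, -103.3).
Distances from that point to each station vs reported:
  A: calculated 157.8 vs reported 230.1 → residual 72.3 km
  B: calculated 256.7 vs reported 256.7 → residual 0.0 km
  C: calculated 125.5 vs reported 125.5 → residual 0.0 km
  D: calculated 203.9 vs reported 203.9 → residual 0.0 km
B, C, D are mutually consistent (residuals ≈ 0); A is off by 72.3 km.

A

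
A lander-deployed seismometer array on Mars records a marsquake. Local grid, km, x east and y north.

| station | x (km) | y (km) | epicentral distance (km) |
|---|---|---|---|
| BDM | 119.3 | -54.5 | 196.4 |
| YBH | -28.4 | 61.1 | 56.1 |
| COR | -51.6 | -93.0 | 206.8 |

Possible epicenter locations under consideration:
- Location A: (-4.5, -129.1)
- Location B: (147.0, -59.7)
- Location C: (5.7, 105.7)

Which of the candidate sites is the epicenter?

For each candidate, compare |candidate − station| to the reported distance:
Location A: residuals BDM 51.9, YBH 135.6, COR 147.5 → max 147.5 km
Location B: residuals BDM 168.2, YBH 156.9, COR 5.4 → max 168.2 km
Location C: residuals BDM 0.0, YBH 0.0, COR 0.0 → max 0.0 km
Only Location C has all residuals ≈ 0.

Location C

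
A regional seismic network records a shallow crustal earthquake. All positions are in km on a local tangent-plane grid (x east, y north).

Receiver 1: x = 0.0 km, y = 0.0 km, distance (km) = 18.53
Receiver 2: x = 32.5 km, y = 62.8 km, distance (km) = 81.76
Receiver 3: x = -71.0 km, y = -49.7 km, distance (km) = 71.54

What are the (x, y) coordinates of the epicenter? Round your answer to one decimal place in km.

-18.5 km east, -1.1 km north

Circle about each station: x² + y² = 18.53²; (x − 32.5)² + (y − 62.8)² = 81.76²; (x + 71.0)² + (y + 49.7)² = 71.54².
Subtracting the Receiver 1 equation from the Receiver 2 and Receiver 3 equations removes the quadratic terms:
65.0 x + 125.6 y = -1341.25
-142.0 x − 99.4 y = 2736.48
Solving the 2×2 system: x ≈ -18.5, y ≈ -1.1 km.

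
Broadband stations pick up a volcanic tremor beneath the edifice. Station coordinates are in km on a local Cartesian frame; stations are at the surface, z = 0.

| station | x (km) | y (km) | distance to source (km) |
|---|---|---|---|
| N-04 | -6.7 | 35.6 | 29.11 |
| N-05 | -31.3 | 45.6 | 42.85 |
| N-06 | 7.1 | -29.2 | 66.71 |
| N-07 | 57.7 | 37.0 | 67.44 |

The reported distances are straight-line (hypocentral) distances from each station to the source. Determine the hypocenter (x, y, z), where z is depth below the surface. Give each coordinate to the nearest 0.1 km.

Each station gives a sphere (x−x_i)² + (y−y_i)² + z² = d_i² (stations at z=0).
Subtracting the N-04 sphere from N-05 and N-06: z² cancels, leaving linear equations in x and y:
-49.2 x + 20.0 y = 758.07
27.6 x − 129.6 y = -4012.03
Solving: x ≈ -3.091, y ≈ 30.299 km (keep extra digits for the depth step; rounded: -3.1, 30.3).
Then from the N-04 sphere: z² = 29.11² − (x + 6.7)² − (y − 35.6)² with x = -3.091, y = 30.299, so z ≈ 28.395 ≈ 28.4 km.

x ≈ -3.1 km, y ≈ 30.3 km, depth ≈ 28.4 km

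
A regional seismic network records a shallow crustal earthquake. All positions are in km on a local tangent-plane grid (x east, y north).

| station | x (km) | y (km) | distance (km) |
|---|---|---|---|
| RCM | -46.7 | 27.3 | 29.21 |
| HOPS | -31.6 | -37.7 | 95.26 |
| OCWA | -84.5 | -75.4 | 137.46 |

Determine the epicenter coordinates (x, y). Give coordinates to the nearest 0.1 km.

Circle about each station: (x + 46.7)² + (y − 27.3)² = 29.21²; (x + 31.6)² + (y + 37.7)² = 95.26²; (x + 84.5)² + (y + 75.4)² = 137.46².
Subtracting pairs of circle equations eliminates x²+y² and gives linear equations (the radical axes):
30.2 x − 130.0 y = -8727.57
-75.6 x − 205.4 y = -8142.80
Solving the 2×2 system: x ≈ -45.8, y ≈ 56.5 km.
Check against RCM (with the unrounded x, y): √((x + 46.7)²+(y − 27.3)²) = 29.21 ≈ 29.21 km. ✓

(-45.8, 56.5)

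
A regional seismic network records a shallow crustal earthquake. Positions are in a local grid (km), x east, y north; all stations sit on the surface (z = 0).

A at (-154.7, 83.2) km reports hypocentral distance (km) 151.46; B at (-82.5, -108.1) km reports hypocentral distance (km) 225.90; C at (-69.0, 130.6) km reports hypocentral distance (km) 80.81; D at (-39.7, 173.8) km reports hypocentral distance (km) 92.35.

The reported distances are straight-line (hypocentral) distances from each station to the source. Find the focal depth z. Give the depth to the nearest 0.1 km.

49.9 km

Each station gives a sphere (x−x_i)² + (y−y_i)² + z² = d_i² (stations at z=0).
Subtracting the A sphere from B and C: z² cancels, leaving linear equations in x and y:
144.4 x − 382.6 y = -40453.15
171.4 x + 94.8 y = 7372.91
Solving: x ≈ -12.793, y ≈ 100.904 km (keep extra digits for the depth step; rounded: -12.8, 100.9).
Then from the A sphere: z² = 151.46² − (x + 154.7)² − (y − 83.2)² with x = -12.793, y = 100.904, so z ≈ 49.891 ≈ 49.9 km.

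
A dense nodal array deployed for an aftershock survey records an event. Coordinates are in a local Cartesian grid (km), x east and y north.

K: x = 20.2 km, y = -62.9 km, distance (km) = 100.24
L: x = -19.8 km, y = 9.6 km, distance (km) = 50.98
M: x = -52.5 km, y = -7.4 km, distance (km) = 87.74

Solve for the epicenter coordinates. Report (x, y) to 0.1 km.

Circle about each station: (x − 20.2)² + (y + 62.9)² = 100.24²; (x + 19.8)² + (y − 9.6)² = 50.98²; (x + 52.5)² + (y + 7.4)² = 87.74².
Subtracting the K equation from the L and M equations removes the quadratic terms:
-80.0 x + 145.0 y = 3568.85
-145.4 x + 111.0 y = 796.31
Solving the 2×2 system: x ≈ 23.0, y ≈ 37.3 km.

x ≈ 23.0 km, y ≈ 37.3 km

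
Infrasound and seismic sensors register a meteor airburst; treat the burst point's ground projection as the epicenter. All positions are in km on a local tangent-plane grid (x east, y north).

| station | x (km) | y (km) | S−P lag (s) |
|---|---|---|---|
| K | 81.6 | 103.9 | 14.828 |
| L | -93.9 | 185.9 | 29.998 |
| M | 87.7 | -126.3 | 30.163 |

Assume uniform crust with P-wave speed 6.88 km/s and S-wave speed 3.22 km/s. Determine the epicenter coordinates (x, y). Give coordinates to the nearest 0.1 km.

Distance from S−P lag: d = Δt · v_P v_S / (v_P − v_S) = Δt · (6.88·3.22)/(6.88−3.22) ≈ 6.0529·Δt.
So d_K = 89.75, d_L = 181.57, d_M = 182.57 km.
Circle about each station: (x − 81.6)² + (y − 103.9)² = 89.75²; (x + 93.9)² + (y − 185.9)² = 181.57²; (x − 87.7)² + (y + 126.3)² = 182.57².
Subtracting the K equation from the L and M equations removes the quadratic terms:
-351.0 x + 164.0 y = 1009.65
12.2 x − 460.4 y = -19087.53
Solving the 2×2 system: x ≈ 16.7, y ≈ 41.9 km.

16.7 km east, 41.9 km north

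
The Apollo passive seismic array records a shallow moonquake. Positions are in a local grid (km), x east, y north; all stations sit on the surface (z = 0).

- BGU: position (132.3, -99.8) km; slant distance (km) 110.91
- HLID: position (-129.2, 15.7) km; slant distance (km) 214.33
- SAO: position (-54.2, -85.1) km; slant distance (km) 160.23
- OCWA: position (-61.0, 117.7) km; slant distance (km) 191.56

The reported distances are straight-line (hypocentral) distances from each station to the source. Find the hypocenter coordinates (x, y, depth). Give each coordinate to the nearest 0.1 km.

(81.7, -6.2, 31.3)

Each station gives a sphere (x−x_i)² + (y−y_i)² + z² = d_i² (stations at z=0).
Subtracting the BGU sphere from HLID and SAO: z² cancels, leaving linear equations in x and y:
-523.0 x + 231.0 y = -44160.52
-373.0 x + 29.4 y = -30656.30
Solving: x ≈ 81.700, y ≈ -6.196 km (keep extra digits for the depth step; rounded: 81.7, -6.2).
Then from the BGU sphere: z² = 110.91² − (x − 132.3)² − (y + 99.8)² with x = 81.700, y = -6.196, so z ≈ 31.288 ≈ 31.3 km.
Check against OCWA (with the unrounded solution): distance 191.55 ≈ 191.56 km. ✓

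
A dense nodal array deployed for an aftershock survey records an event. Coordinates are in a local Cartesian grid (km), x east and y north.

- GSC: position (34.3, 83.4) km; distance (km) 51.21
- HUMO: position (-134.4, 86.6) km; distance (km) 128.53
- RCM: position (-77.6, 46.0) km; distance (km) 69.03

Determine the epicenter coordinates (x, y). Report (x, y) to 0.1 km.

Circle about each station: (x − 34.3)² + (y − 83.4)² = 51.21²; (x + 134.4)² + (y − 86.6)² = 128.53²; (x + 77.6)² + (y − 46.0)² = 69.03².
Subtracting pairs of circle equations eliminates x²+y² and gives linear equations (the radical axes):
-337.4 x + 6.4 y = 3533.37
-223.8 x − 74.8 y = -2136.97
Solving the 2×2 system: x ≈ -9.4, y ≈ 56.7 km.

-9.4 km east, 56.7 km north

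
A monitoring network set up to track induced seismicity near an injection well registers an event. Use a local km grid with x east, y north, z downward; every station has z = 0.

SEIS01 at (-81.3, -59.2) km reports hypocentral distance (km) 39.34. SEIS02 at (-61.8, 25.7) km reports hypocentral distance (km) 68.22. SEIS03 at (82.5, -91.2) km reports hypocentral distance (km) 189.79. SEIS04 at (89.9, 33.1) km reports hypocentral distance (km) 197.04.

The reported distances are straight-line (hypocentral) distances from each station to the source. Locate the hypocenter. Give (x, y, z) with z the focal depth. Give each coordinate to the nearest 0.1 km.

Each station gives a sphere (x−x_i)² + (y−y_i)² + z² = d_i² (stations at z=0).
Subtracting the SEIS01 sphere from SEIS02 and SEIS03: z² cancels, leaving linear equations in x and y:
39.0 x + 169.8 y = -8740.93
327.6 x − 64.0 y = -29463.25
Solving: x ≈ -95.699, y ≈ -29.497 km (keep extra digits for the depth step; rounded: -95.7, -29.5).
Then from the SEIS01 sphere: z² = 39.34² − (x + 81.3)² − (y + 59.2)² with x = -95.699, y = -29.497, so z ≈ 21.402 ≈ 21.4 km.
Check against SEIS04 (with the unrounded solution): distance 197.04 ≈ 197.04 km. ✓

(-95.7, -29.5, 21.4)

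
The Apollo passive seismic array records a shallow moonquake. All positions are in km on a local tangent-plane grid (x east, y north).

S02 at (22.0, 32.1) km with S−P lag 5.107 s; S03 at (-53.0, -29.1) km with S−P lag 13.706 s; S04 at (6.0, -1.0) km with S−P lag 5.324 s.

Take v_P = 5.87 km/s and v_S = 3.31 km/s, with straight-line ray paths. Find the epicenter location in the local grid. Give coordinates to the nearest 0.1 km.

x ≈ 46.3 km, y ≈ 1.9 km

Distance from S−P lag: d = Δt · v_P v_S / (v_P − v_S) = Δt · (5.87·3.31)/(5.87−3.31) ≈ 7.5897·Δt.
So d_S02 = 38.76, d_S03 = 104.02, d_S04 = 40.41 km.
Circle about each station: (x − 22.0)² + (y − 32.1)² = 38.76²; (x + 53.0)² + (y + 29.1)² = 104.02²; (x − 6.0)² + (y + 1.0)² = 40.41².
Subtracting the S02 equation from the S03 and S04 equations removes the quadratic terms:
-150.0 x − 122.4 y = -7176.42
-32.0 x − 66.2 y = -1608.04
Solving the 2×2 system: x ≈ 46.3, y ≈ 1.9 km.
Check against S02 (with the unrounded x, y): √((x − 22.0)²+(y − 32.1)²) = 38.73 ≈ 38.76 km. ✓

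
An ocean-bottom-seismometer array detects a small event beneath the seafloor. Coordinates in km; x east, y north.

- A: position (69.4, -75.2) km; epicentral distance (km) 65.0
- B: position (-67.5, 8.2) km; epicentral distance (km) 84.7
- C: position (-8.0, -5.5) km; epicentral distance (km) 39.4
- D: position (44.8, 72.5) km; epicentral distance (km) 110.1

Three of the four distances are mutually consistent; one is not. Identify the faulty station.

Solve using three stations at a time. Using A, C, D (subtract circle equations pairwise → linear system) gives (x, y) ≈ (18.7, -34.5).
Distances from that point to each station vs reported:
  A: calculated 65.0 vs reported 65.0 → residual 0.0 km
  B: calculated 96.2 vs reported 84.7 → residual 11.5 km
  C: calculated 39.4 vs reported 39.4 → residual 0.0 km
  D: calculated 110.1 vs reported 110.1 → residual 0.0 km
A, C, D are mutually consistent (residuals ≈ 0); B is off by 11.5 km.

B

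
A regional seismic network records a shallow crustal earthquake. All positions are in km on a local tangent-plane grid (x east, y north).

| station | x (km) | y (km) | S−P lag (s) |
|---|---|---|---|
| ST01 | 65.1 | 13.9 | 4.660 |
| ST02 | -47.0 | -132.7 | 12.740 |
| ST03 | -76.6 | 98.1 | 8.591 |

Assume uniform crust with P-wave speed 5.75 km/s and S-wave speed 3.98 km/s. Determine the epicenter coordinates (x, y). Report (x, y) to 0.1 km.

Distance from S−P lag: d = Δt · v_P v_S / (v_P − v_S) = Δt · (5.75·3.98)/(5.75−3.98) ≈ 12.9294·Δt.
So d_ST01 = 60.25, d_ST02 = 164.72, d_ST03 = 111.08 km.
Circle about each station: (x − 65.1)² + (y − 13.9)² = 60.25²; (x + 47.0)² + (y + 132.7)² = 164.72²; (x + 76.6)² + (y − 98.1)² = 111.08².
Subtracting the ST01 equation from the ST02 and ST03 equations removes the quadratic terms:
-224.2 x − 293.2 y = -8115.55
-283.4 x + 168.4 y = 2351.25
Solving the 2×2 system: x ≈ 5.6, y ≈ 23.4 km.
Check against ST01 (with the unrounded x, y): √((x − 65.1)²+(y − 13.9)²) = 60.25 ≈ 60.25 km. ✓

(5.6, 23.4)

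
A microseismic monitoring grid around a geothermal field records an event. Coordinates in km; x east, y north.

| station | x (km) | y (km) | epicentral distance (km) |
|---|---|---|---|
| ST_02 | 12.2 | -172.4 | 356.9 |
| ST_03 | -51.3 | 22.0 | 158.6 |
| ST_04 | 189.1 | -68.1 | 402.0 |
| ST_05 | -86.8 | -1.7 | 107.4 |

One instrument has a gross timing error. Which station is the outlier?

Solve using three stations at a time. Using ST_02, ST_03, ST_04 (subtract circle equations pairwise → linear system) gives (x, y) ≈ (-152.1, 144.4).
Distances from that point to each station vs reported:
  ST_02: calculated 356.9 vs reported 356.9 → residual 0.0 km
  ST_03: calculated 158.6 vs reported 158.6 → residual 0.0 km
  ST_04: calculated 402.0 vs reported 402.0 → residual 0.0 km
  ST_05: calculated 160.1 vs reported 107.4 → residual 52.7 km
ST_02, ST_03, ST_04 are mutually consistent (residuals ≈ 0); ST_05 is off by 52.7 km.

ST_05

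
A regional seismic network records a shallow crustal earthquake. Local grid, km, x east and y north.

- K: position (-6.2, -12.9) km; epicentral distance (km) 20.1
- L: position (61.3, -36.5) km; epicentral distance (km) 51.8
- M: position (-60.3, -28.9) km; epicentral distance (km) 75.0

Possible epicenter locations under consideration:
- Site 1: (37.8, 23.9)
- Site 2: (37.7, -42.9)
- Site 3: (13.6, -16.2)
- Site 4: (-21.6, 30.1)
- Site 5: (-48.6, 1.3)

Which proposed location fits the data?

For each candidate, compare |candidate − station| to the reported distance:
Site 1: residuals K 37.3, L 13.0, M 36.4 → max 37.3 km
Site 2: residuals K 33.1, L 27.3, M 24.0 → max 33.1 km
Site 3: residuals K 0.0, L 0.0, M 0.0 → max 0.0 km
Site 4: residuals K 25.6, L 54.5, M 4.4 → max 54.5 km
Site 5: residuals K 24.6, L 64.4, M 42.6 → max 64.4 km
Only Site 3 has all residuals ≈ 0.

Site 3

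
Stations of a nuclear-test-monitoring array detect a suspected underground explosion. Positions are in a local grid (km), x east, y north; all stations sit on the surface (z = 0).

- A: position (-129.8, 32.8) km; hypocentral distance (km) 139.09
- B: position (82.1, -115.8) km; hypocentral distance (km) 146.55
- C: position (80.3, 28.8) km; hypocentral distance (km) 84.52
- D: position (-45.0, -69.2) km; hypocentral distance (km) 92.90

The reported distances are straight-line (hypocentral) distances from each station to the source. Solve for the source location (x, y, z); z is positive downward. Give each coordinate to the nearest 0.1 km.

Each station gives a sphere (x−x_i)² + (y−y_i)² + z² = d_i² (stations at z=0).
Subtracting the A sphere from B and C: z² cancels, leaving linear equations in x and y:
423.8 x − 297.2 y = 95.30
420.2 x − 8.0 y = 1556.05
Solving: x ≈ 3.800, y ≈ 5.098 km (keep extra digits for the depth step; rounded: 3.8, 5.1).
Then from the A sphere: z² = 139.09² − (x + 129.8)² − (y − 32.8)² with x = 3.800, y = 5.098, so z ≈ 27.012 ≈ 27.0 km.

x ≈ 3.8 km, y ≈ 5.1 km, depth ≈ 27.0 km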